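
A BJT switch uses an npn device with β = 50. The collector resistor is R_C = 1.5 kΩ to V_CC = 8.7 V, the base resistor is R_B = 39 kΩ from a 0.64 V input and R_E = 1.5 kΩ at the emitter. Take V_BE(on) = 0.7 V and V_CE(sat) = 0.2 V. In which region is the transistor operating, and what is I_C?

V_BB = 0.64 V ≤ V_BE(on) = 0.7 V, so the base-emitter junction is not forward biased.
The transistor is in cutoff: I_B = I_C = 0.

cutoff; I_C ≈ 0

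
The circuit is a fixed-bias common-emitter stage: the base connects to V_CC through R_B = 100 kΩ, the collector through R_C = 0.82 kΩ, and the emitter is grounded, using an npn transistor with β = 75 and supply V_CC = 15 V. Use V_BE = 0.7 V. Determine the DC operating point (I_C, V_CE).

Base loop: V_CC = I_B·R_B + V_BE, so I_B = (15 − 0.7)/100 kΩ = 0.143 mA.
In the active region I_C = β·I_B = 75 × 0.143 = 10.7 mA.
Collector loop: V_CE = V_CC − I_C·R_C = 15 − 10.7×0.82 = 6.21 V.
Since V_CE = 6.21 V > V_CE(sat) ≈ 0.2 V, the transistor is in the active region as assumed.

I_C ≈ 11 mA, V_CE ≈ 6.2 V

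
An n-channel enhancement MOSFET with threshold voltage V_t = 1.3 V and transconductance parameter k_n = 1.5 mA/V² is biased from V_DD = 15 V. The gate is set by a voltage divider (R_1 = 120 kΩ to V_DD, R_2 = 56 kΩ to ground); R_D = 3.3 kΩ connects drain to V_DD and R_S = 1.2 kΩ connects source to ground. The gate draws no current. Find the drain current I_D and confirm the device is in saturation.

I_D ≈ 1.7 mA

V_G = V_DD·R_2/(R_1+R_2) = 15×56/176 = 4.77 V.
Assume saturation: I_D = (k_n/2)(V_GS − V_t)² with V_GS = V_G − I_D·R_S = 4.77 − 1.2·I_D.
Substituting gives 1.08·I_D² − 7.25·I_D + 9.04 = 0, with roots I_D = 1.66 or 5.06 mA.
The root I_D = 5.06 mA gives V_GS = -1.3 V ≤ V_t, so take I_D = 1.66 mA.
Then V_GS = 2.79 V and V_DS = V_DD − I_D(R_D+R_S) = 15 − 1.66×4.5 = 7.55 V.
Saturation requires V_DS ≥ V_GS − V_t = 1.49 V; 7.55 ≥ 1.49 ✓.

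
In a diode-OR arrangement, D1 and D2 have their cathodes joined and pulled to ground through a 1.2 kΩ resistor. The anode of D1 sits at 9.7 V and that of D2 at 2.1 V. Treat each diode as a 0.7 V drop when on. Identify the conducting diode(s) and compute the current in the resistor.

Assume both conduct. Then node N would need to be at both 9.7−0.7 = 9 V and 2.1−0.7 = 1.4 V, which is impossible.
Assume only D1 conducts: V_N = 9.7 − 0.7 = 9 V, so I_R = 9/1.2 = 7.5 mA.
Check D2: its anode-to-cathode voltage is 2.1 − 9 = -6.9 V < 0.7 V, so it is off. The assumption is consistent.

Only D1 conducts; I_R ≈ 7.5 mA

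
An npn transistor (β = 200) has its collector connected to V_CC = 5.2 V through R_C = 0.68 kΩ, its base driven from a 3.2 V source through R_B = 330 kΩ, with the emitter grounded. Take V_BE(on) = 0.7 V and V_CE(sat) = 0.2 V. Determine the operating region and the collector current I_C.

Assume active. Base-emitter loop: I_B = (V_BB − V_BE)/R_B = (3.2 − 0.7)/330 = 0.00758 mA.
I_C = β·I_B = 200×0.00758 = 1.52 mA.
V_CE = V_CC − I_C·R_C = 5.2 − 1.52×0.68 = 4.17 V > V_CE(sat), so the active-region assumption holds.

active; I_C ≈ 1.5 mA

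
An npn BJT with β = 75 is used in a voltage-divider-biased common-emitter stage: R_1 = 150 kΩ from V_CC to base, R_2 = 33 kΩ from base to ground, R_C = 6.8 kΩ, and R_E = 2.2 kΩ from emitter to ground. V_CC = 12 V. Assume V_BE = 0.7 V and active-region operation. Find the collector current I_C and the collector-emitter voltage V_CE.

Thevenize the base divider: V_Th = V_CC·R_2/(R_1+R_2) = 12×33/183 = 2.16 V, R_Th = R_1‖R_2 = 27 kΩ.
Base-emitter loop: V_Th = I_B·R_Th + V_BE + (β+1)I_B·R_E, so I_B = (2.16 − 0.7) / (27 + 76×2.2) = 0.00754 mA.
I_C = β·I_B = 75×0.00754 = 0.565 mA, and I_E = (β+1)I_B = 0.573 mA.
V_CE = V_CC − I_C·R_C − I_E·R_E = 12 − 0.565×6.8 − 0.573×2.2 = 6.9 V.
V_CE = 6.9 V > 0.2 V confirms active-region operation.

I_C ≈ 0.57 mA, V_CE ≈ 6.9 V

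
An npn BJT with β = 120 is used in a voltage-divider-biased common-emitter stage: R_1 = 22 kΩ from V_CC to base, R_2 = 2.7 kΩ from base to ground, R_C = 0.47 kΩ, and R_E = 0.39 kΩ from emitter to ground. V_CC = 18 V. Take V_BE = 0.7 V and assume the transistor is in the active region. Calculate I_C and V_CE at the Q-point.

I_C ≈ 3.1 mA, V_CE ≈ 15 V

Thevenize the base divider: V_Th = V_CC·R_2/(R_1+R_2) = 18×2.7/24.7 = 1.97 V, R_Th = R_1‖R_2 = 2.4 kΩ.
Base-emitter loop: V_Th = I_B·R_Th + V_BE + (β+1)I_B·R_E, so I_B = (1.97 − 0.7) / (2.4 + 121×0.39) = 0.0256 mA.
I_C = β·I_B = 120×0.0256 = 3.07 mA, and I_E = (β+1)I_B = 3.09 mA.
V_CE = V_CC − I_C·R_C − I_E·R_E = 18 − 3.07×0.47 − 3.09×0.39 = 15.4 V.
V_CE = 15.4 V > 0.2 V confirms active-region operation.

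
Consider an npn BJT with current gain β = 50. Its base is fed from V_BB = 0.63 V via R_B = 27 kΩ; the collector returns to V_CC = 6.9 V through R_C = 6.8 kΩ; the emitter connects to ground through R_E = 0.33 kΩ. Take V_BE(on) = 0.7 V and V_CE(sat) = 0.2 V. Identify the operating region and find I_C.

cutoff; I_C ≈ 0

V_BB = 0.63 V ≤ V_BE(on) = 0.7 V, so the base-emitter junction is not forward biased.
The transistor is in cutoff: I_B = I_C = 0.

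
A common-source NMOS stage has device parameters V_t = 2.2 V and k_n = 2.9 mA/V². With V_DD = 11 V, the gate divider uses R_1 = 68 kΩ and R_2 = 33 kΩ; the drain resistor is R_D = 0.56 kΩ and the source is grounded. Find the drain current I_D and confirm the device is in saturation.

I_D ≈ 2.8 mA

V_G = V_DD·R_2/(R_1+R_2) = 11×33/101 = 3.59 V. With the source grounded, V_GS = V_G = 3.59 V.
Assume saturation: I_D = (k_n/2)(V_GS − V_t)² = (2.9/2)×(3.59 − 2.2)² = 1.45×1.39² = 2.82 mA.
V_DS = V_DD − I_D·R_D = 11 − 2.82×0.56 = 9.42 V.
Saturation requires V_DS ≥ V_GS − V_t = 1.39 V; 9.42 ≥ 1.39 ✓.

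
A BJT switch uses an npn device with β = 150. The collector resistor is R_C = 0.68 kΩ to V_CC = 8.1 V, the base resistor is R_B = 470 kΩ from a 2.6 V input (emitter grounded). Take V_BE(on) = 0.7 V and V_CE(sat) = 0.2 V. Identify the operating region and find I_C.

Assume active. Base-emitter loop: I_B = (V_BB − V_BE)/R_B = (2.6 − 0.7)/470 = 0.00404 mA.
I_C = β·I_B = 150×0.00404 = 0.606 mA.
V_CE = V_CC − I_C·R_C = 8.1 − 0.606×0.68 = 7.69 V > V_CE(sat), so the active-region assumption holds.

active; I_C ≈ 0.61 mA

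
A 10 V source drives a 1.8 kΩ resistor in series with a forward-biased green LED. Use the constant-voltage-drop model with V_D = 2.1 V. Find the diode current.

I ≈ 4.4 mA

KVL around the loop: 10 = V_D + I·R = 2.1 + I × 1.8 kΩ.
So I = (10 − 2.1) / 1.8 kΩ = 7.9 / 1.8 = 4.39 mA.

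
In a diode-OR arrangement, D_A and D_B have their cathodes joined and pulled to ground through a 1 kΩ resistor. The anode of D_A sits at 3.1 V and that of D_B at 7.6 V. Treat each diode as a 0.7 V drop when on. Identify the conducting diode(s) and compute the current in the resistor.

Assume both conduct. Then node N would need to be at both 3.1−0.7 = 2.4 V and 7.6−0.7 = 6.9 V, which is impossible.
Assume only D_B conducts: V_N = 7.6 − 0.7 = 6.9 V, so I_R = 6.9/1 = 6.9 mA.
Check D_A: its anode-to-cathode voltage is 3.1 − 6.9 = -3.8 V < 0.7 V, so it is off. The assumption is consistent.

Only D_B conducts; I_R ≈ 6.9 mA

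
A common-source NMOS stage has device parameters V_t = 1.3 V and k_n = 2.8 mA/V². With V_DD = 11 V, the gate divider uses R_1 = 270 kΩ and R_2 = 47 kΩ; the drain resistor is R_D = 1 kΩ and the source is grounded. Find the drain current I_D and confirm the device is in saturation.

V_G = V_DD·R_2/(R_1+R_2) = 11×47/317 = 1.63 V. With the source grounded, V_GS = V_G = 1.63 V.
Assume saturation: I_D = (k_n/2)(V_GS − V_t)² = (2.8/2)×(1.63 − 1.3)² = 1.4×0.331² = 0.153 mA.
V_DS = V_DD − I_D·R_D = 11 − 0.153×1 = 10.8 V.
Saturation requires V_DS ≥ V_GS − V_t = 0.331 V; 10.8 ≥ 0.331 ✓.

I_D ≈ 0.15 mA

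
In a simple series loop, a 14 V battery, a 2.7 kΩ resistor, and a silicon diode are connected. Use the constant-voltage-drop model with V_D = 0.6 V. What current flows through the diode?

KVL around the loop: 14 = V_D + I·R = 0.6 + I × 2.7 kΩ.
So I = (14 − 0.6) / 2.7 kΩ = 13.4 / 2.7 = 4.96 mA.

I ≈ 5 mA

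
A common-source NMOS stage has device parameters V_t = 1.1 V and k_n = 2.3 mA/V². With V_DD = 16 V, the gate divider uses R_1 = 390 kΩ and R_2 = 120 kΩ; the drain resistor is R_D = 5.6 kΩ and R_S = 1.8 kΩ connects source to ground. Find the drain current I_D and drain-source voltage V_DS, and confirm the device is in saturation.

V_G = V_DD·R_2/(R_1+R_2) = 16×120/510 = 3.76 V.
Assume saturation: I_D = (k_n/2)(V_GS − V_t)² with V_GS = V_G − I_D·R_S = 3.76 − 1.8·I_D.
Substituting gives 3.73·I_D² − 12·I_D + 8.17 = 0, with roots I_D = 0.97 or 2.26 mA.
The root I_D = 2.26 mA gives V_GS = -0.302 V ≤ V_t, so take I_D = 0.97 mA.
Then V_GS = 2.02 V and V_DS = V_DD − I_D(R_D+R_S) = 16 − 0.97×7.4 = 8.82 V.
Saturation requires V_DS ≥ V_GS − V_t = 0.918 V; 8.82 ≥ 0.918 ✓.

I_D ≈ 0.97 mA, V_DS ≈ 8.8 V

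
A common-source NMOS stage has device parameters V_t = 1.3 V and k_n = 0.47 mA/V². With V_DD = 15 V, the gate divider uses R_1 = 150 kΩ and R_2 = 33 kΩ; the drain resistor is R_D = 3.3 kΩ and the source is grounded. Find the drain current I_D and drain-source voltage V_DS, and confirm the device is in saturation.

V_G = V_DD·R_2/(R_1+R_2) = 15×33/183 = 2.7 V. With the source grounded, V_GS = V_G = 2.7 V.
Assume saturation: I_D = (k_n/2)(V_GS − V_t)² = (0.47/2)×(2.7 − 1.3)² = 0.235×1.4² = 0.464 mA.
V_DS = V_DD − I_D·R_D = 15 − 0.464×3.3 = 13.5 V.
Saturation requires V_DS ≥ V_GS − V_t = 1.4 V; 13.5 ≥ 1.4 ✓.

I_D ≈ 0.46 mA, V_DS ≈ 13 V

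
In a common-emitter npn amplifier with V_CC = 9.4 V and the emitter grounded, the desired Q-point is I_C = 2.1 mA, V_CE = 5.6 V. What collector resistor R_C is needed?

Collector loop: V_CC = I_C·R_C + V_CE.
R_C = (V_CC − V_CE)/I_C = (9.4 − 5.6)/2.1 = 1.81 kΩ.

R_C ≈ 1.8 kΩ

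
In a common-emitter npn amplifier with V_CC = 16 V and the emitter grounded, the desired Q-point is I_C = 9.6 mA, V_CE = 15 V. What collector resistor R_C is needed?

R_C ≈ 0.1 kΩ

Collector loop: V_CC = I_C·R_C + V_CE.
R_C = (V_CC − V_CE)/I_C = (16 − 15)/9.6 = 0.104 kΩ.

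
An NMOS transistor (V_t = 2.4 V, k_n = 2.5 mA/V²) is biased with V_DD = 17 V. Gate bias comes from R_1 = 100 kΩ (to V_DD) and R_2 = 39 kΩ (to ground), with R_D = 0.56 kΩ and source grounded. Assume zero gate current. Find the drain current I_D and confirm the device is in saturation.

V_G = V_DD·R_2/(R_1+R_2) = 17×39/139 = 4.77 V. With the source grounded, V_GS = V_G = 4.77 V.
Assume saturation: I_D = (k_n/2)(V_GS − V_t)² = (2.5/2)×(4.77 − 2.4)² = 1.25×2.37² = 7.02 mA.
V_DS = V_DD − I_D·R_D = 17 − 7.02×0.56 = 13.1 V.
Saturation requires V_DS ≥ V_GS − V_t = 2.37 V; 13.1 ≥ 2.37 ✓.

I_D ≈ 7 mA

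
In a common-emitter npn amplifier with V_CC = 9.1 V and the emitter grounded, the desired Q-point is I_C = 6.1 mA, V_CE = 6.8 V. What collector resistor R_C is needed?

Collector loop: V_CC = I_C·R_C + V_CE.
R_C = (V_CC − V_CE)/I_C = (9.1 − 6.8)/6.1 = 0.377 kΩ.

R_C ≈ 0.38 kΩ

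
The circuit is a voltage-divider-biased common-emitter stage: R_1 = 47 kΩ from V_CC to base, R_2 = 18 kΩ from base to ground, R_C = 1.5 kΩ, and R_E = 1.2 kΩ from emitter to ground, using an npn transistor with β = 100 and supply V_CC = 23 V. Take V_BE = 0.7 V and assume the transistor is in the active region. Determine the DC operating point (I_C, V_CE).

Thevenize the base divider: V_Th = V_CC·R_2/(R_1+R_2) = 23×18/65 = 6.37 V, R_Th = R_1‖R_2 = 13 kΩ.
Base-emitter loop: V_Th = I_B·R_Th + V_BE + (β+1)I_B·R_E, so I_B = (6.37 − 0.7) / (13 + 101×1.2) = 0.0422 mA.
I_C = β·I_B = 100×0.0422 = 4.22 mA, and I_E = (β+1)I_B = 4.27 mA.
V_CE = V_CC − I_C·R_C − I_E·R_E = 23 − 4.22×1.5 − 4.27×1.2 = 11.5 V.
V_CE = 11.5 V > 0.2 V confirms active-region operation.

I_C ≈ 4.2 mA, V_CE ≈ 12 V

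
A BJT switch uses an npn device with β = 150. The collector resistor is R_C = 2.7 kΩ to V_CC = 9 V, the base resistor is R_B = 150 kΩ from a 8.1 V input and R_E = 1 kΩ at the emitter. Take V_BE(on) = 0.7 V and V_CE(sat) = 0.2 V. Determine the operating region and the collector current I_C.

saturation; I_C ≈ 2.4 mA

Assume active: I_B = (8.1 − 0.7)/(150 + 151×1) = 0.0246 mA, I_C = β·I_B = 3.69 mA.
Then V_CE = 9 − 3.69×2.7 − 3.71×1 = -4.67 V < 0.2 V — the active assumption fails.
Re-solve with V_CE = 0.2 V. KCL at the emitter: V_E/R_E = (V_BB−0.7−V_E)/R_B + (V_CC−0.2−V_E)/R_C, giving V_E = 2.4 V.
I_C = (V_CC − 0.2 − V_E)/R_C = (8.8 − 2.4)/2.7 = 2.37 mA.
Check: I_B = (7.4 − 2.4)/150 = 0.0333 mA, and β·I_B = 5 mA > I_C, confirming saturation.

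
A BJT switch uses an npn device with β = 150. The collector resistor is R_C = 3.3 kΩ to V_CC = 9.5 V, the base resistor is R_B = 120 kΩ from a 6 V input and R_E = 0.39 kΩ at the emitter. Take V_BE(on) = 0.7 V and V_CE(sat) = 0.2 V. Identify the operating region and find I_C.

Assume active: I_B = (6 − 0.7)/(120 + 151×0.39) = 0.0296 mA, I_C = β·I_B = 4.44 mA.
Then V_CE = 9.5 − 4.44×3.3 − 4.47×0.39 = -6.91 V < 0.2 V — the active assumption fails.
Re-solve with V_CE = 0.2 V. KCL at the emitter: V_E/R_E = (V_BB−0.7−V_E)/R_B + (V_CC−0.2−V_E)/R_C, giving V_E = 0.995 V.
I_C = (V_CC − 0.2 − V_E)/R_C = (9.3 − 0.995)/3.3 = 2.52 mA.
Check: I_B = (5.3 − 0.995)/120 = 0.0359 mA, and β·I_B = 5.38 mA > I_C, confirming saturation.

saturation; I_C ≈ 2.5 mA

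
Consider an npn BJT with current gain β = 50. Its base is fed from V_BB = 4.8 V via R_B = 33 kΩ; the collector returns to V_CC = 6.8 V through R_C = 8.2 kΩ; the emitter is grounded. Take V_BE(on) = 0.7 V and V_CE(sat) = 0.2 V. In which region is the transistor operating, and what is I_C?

Assume active: I_B = (4.8 − 0.7)/33 = 0.124 mA, giving I_C = β·I_B = 6.21 mA.
But then V_CE = 6.8 − 6.21×8.2 = -44.1 V < V_CE(sat) = 0.2 V — impossible in the active region.
So the transistor is saturated. With V_CE = 0.2 V, I_C = (V_CC − 0.2)/R_C = 6.6/8.2 = 0.805 mA.
Check: β·I_B = 6.21 mA > I_C = 0.805 mA, confirming saturation.

saturation; I_C ≈ 0.8 mA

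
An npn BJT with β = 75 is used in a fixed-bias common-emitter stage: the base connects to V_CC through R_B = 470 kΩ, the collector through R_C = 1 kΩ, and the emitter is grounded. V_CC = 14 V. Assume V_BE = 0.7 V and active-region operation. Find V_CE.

V_CE ≈ 12 V

Base loop: V_CC = I_B·R_B + V_BE, so I_B = (14 − 0.7)/470 kΩ = 0.0283 mA.
In the active region I_C = β·I_B = 75 × 0.0283 = 2.12 mA.
Collector loop: V_CE = V_CC − I_C·R_C = 14 − 2.12×1 = 11.9 V.
Since V_CE = 11.9 V > V_CE(sat) ≈ 0.2 V, the transistor is in the active region as assumed.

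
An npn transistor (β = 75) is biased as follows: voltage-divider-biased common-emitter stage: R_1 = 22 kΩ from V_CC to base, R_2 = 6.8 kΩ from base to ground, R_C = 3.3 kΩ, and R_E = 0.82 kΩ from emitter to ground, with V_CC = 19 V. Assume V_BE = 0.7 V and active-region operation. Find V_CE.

V_CE ≈ 1.6 V

Thevenize the base divider: V_Th = V_CC·R_2/(R_1+R_2) = 19×6.8/28.8 = 4.49 V, R_Th = R_1‖R_2 = 5.19 kΩ.
Base-emitter loop: V_Th = I_B·R_Th + V_BE + (β+1)I_B·R_E, so I_B = (4.49 − 0.7) / (5.19 + 76×0.82) = 0.0561 mA.
I_C = β·I_B = 75×0.0561 = 4.21 mA, and I_E = (β+1)I_B = 4.26 mA.
V_CE = V_CC − I_C·R_C − I_E·R_E = 19 − 4.21×3.3 − 4.26×0.82 = 1.63 V.
V_CE = 1.63 V > 0.2 V confirms active-region operation.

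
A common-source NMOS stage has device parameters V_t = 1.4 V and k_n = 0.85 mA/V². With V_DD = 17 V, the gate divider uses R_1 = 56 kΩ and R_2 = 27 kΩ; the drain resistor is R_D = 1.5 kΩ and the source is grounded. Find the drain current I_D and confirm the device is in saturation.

I_D ≈ 7.2 mA

V_G = V_DD·R_2/(R_1+R_2) = 17×27/83 = 5.53 V. With the source grounded, V_GS = V_G = 5.53 V.
Assume saturation: I_D = (k_n/2)(V_GS − V_t)² = (0.85/2)×(5.53 − 1.4)² = 0.425×4.13² = 7.25 mA.
V_DS = V_DD − I_D·R_D = 17 − 7.25×1.5 = 6.13 V.
Saturation requires V_DS ≥ V_GS − V_t = 4.13 V; 6.13 ≥ 4.13 ✓.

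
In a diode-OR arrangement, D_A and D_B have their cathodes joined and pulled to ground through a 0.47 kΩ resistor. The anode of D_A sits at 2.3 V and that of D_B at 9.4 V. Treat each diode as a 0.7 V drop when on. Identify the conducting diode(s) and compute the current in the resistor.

Only D_B conducts; I_R ≈ 19 mA

Assume both conduct. Then node N would need to be at both 2.3−0.7 = 1.6 V and 9.4−0.7 = 8.7 V, which is impossible.
Assume only D_B conducts: V_N = 9.4 − 0.7 = 8.7 V, so I_R = 8.7/0.47 = 18.5 mA.
Check D_A: its anode-to-cathode voltage is 2.3 − 8.7 = -6.4 V < 0.7 V, so it is off. The assumption is consistent.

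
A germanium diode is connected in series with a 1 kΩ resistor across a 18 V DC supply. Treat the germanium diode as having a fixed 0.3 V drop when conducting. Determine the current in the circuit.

KVL around the loop: 18 = V_D + I·R = 0.3 + I × 1 kΩ.
So I = (18 − 0.3) / 1 kΩ = 17.7 / 1 = 17.7 mA.

I ≈ 18 mA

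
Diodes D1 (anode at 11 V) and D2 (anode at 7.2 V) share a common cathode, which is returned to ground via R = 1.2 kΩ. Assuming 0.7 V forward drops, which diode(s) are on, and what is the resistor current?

Assume both conduct. Then node N would need to be at both 11−0.7 = 10.3 V and 7.2−0.7 = 6.5 V, which is impossible.
Assume only D1 conducts: V_N = 11 − 0.7 = 10.3 V, so I_R = 10.3/1.2 = 8.58 mA.
Check D2: its anode-to-cathode voltage is 7.2 − 10.3 = -3.1 V < 0.7 V, so it is off. The assumption is consistent.

Only D1 conducts; I_R ≈ 8.6 mA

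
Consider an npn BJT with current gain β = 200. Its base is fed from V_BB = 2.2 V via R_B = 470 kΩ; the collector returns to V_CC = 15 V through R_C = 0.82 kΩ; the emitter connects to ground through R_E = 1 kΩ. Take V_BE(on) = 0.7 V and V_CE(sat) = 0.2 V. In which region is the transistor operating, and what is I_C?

active; I_C ≈ 0.45 mA

Assume active. Base-emitter loop: I_B = (V_BB − V_BE)/(R_B + (β+1)R_E) = (2.2 − 0.7)/(470 + 201×1) = 0.00224 mA.
I_C = β·I_B = 200×0.00224 = 0.447 mA.
V_CE = V_CC − I_C·R_C − I_E·R_E = 15 − 0.447×0.82 − 0.449×1 = 14.2 V > V_CE(sat), so the active-region assumption holds.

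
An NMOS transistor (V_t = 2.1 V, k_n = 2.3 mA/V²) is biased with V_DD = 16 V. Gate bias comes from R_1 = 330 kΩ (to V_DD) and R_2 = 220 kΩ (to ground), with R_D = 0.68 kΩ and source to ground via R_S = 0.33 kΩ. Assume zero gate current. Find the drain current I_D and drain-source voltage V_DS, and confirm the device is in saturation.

V_G = V_DD·R_2/(R_1+R_2) = 16×220/550 = 6.4 V.
Assume saturation: I_D = (k_n/2)(V_GS − V_t)² with V_GS = V_G − I_D·R_S = 6.4 − 0.33·I_D.
Substituting gives 0.125·I_D² − 4.26·I_D + 21.3 = 0, with roots I_D = 6.07 or 28 mA.
The root I_D = 28 mA gives V_GS = -2.83 V ≤ V_t, so take I_D = 6.07 mA.
Then V_GS = 4.4 V and V_DS = V_DD − I_D(R_D+R_S) = 16 − 6.07×1.01 = 9.87 V.
Saturation requires V_DS ≥ V_GS − V_t = 2.3 V; 9.87 ≥ 2.3 ✓.

I_D ≈ 6.1 mA, V_DS ≈ 9.9 V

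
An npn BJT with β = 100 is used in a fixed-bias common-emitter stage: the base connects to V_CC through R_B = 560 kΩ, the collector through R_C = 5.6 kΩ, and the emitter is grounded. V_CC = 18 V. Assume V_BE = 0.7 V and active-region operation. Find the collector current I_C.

Base loop: V_CC = I_B·R_B + V_BE, so I_B = (18 − 0.7)/560 kΩ = 0.0309 mA.
In the active region I_C = β·I_B = 100 × 0.0309 = 3.09 mA.
Collector loop: V_CE = V_CC − I_C·R_C = 18 − 3.09×5.6 = 0.7 V.
Since V_CE = 0.7 V > V_CE(sat) ≈ 0.2 V, the transistor is in the active region as assumed.

I_C ≈ 3.1 mA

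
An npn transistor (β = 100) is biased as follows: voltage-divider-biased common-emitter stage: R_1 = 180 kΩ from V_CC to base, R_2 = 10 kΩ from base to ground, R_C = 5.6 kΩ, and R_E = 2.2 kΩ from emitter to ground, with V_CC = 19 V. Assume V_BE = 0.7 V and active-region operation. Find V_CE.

V_CE ≈ 18 V

Thevenize the base divider: V_Th = V_CC·R_2/(R_1+R_2) = 19×10/190 = 1 V, R_Th = R_1‖R_2 = 9.47 kΩ.
Base-emitter loop: V_Th = I_B·R_Th + V_BE + (β+1)I_B·R_E, so I_B = (1 − 0.7) / (9.47 + 101×2.2) = 0.00129 mA.
I_C = β·I_B = 100×0.00129 = 0.129 mA, and I_E = (β+1)I_B = 0.131 mA.
V_CE = V_CC − I_C·R_C − I_E·R_E = 19 − 0.129×5.6 − 0.131×2.2 = 18 V.
V_CE = 18 V > 0.2 V confirms active-region operation.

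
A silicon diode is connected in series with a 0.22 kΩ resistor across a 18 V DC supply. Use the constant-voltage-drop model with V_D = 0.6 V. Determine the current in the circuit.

KVL around the loop: 18 = V_D + I·R = 0.6 + I × 0.22 kΩ.
So I = (18 − 0.6) / 0.22 kΩ = 17.4 / 0.22 = 79.1 mA.

I ≈ 79 mA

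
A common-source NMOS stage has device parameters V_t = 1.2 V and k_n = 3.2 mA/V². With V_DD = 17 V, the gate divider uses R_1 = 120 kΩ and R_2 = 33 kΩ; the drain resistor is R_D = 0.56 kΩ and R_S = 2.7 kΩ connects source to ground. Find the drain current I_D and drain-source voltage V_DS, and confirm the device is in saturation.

I_D ≈ 0.67 mA, V_DS ≈ 15 V

V_G = V_DD·R_2/(R_1+R_2) = 17×33/153 = 3.67 V.
Assume saturation: I_D = (k_n/2)(V_GS − V_t)² with V_GS = V_G − I_D·R_S = 3.67 − 2.7·I_D.
Substituting gives 11.7·I_D² − 22.3·I_D + 9.74 = 0, with roots I_D = 0.673 or 1.24 mA.
The root I_D = 1.24 mA gives V_GS = 0.32 V ≤ V_t, so take I_D = 0.673 mA.
Then V_GS = 1.85 V and V_DS = V_DD − I_D(R_D+R_S) = 17 − 0.673×3.26 = 14.8 V.
Saturation requires V_DS ≥ V_GS − V_t = 0.649 V; 14.8 ≥ 0.649 ✓.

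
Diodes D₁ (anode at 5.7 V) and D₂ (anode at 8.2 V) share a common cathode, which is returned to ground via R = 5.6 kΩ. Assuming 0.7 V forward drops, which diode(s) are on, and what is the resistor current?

Only D₂ conducts; I_R ≈ 1.3 mA

Assume both conduct. Then node N would need to be at both 5.7−0.7 = 5 V and 8.2−0.7 = 7.5 V, which is impossible.
Assume only D₂ conducts: V_N = 8.2 − 0.7 = 7.5 V, so I_R = 7.5/5.6 = 1.34 mA.
Check D₁: its anode-to-cathode voltage is 5.7 − 7.5 = -1.8 V < 0.7 V, so it is off. The assumption is consistent.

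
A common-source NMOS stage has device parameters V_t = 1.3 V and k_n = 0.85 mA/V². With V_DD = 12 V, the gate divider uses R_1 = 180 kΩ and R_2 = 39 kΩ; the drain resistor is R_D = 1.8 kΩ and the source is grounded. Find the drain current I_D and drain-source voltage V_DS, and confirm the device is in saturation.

I_D ≈ 0.3 mA, V_DS ≈ 11 V

V_G = V_DD·R_2/(R_1+R_2) = 12×39/219 = 2.14 V. With the source grounded, V_GS = V_G = 2.14 V.
Assume saturation: I_D = (k_n/2)(V_GS − V_t)² = (0.85/2)×(2.14 − 1.3)² = 0.425×0.837² = 0.298 mA.
V_DS = V_DD − I_D·R_D = 12 − 0.298×1.8 = 11.5 V.
Saturation requires V_DS ≥ V_GS − V_t = 0.837 V; 11.5 ≥ 0.837 ✓.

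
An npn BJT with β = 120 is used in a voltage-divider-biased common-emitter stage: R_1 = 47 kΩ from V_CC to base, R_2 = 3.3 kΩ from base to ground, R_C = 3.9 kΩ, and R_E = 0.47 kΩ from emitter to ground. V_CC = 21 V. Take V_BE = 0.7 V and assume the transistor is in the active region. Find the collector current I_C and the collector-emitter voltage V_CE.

Thevenize the base divider: V_Th = V_CC·R_2/(R_1+R_2) = 21×3.3/50.3 = 1.38 V, R_Th = R_1‖R_2 = 3.08 kΩ.
Base-emitter loop: V_Th = I_B·R_Th + V_BE + (β+1)I_B·R_E, so I_B = (1.38 − 0.7) / (3.08 + 121×0.47) = 0.0113 mA.
I_C = β·I_B = 120×0.0113 = 1.36 mA, and I_E = (β+1)I_B = 1.37 mA.
V_CE = V_CC − I_C·R_C − I_E·R_E = 21 − 1.36×3.9 − 1.37×0.47 = 15.1 V.
V_CE = 15.1 V > 0.2 V confirms active-region operation.

I_C ≈ 1.4 mA, V_CE ≈ 15 V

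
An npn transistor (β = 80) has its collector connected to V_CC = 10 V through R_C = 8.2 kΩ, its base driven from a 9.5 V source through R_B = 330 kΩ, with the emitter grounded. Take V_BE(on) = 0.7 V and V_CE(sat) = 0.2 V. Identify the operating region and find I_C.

saturation; I_C ≈ 1.2 mA

Assume active: I_B = (9.5 − 0.7)/330 = 0.0267 mA, giving I_C = β·I_B = 2.13 mA.
But then V_CE = 10 − 2.13×8.2 = -7.49 V < V_CE(sat) = 0.2 V — impossible in the active region.
So the transistor is saturated. With V_CE = 0.2 V, I_C = (V_CC − 0.2)/R_C = 9.8/8.2 = 1.2 mA.
Check: β·I_B = 2.13 mA > I_C = 1.2 mA, confirming saturation.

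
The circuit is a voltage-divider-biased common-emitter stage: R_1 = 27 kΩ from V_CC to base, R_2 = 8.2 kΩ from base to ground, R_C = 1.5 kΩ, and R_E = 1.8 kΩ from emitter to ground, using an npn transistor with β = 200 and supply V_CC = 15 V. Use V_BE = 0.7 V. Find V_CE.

Thevenize the base divider: V_Th = V_CC·R_2/(R_1+R_2) = 15×8.2/35.2 = 3.49 V, R_Th = R_1‖R_2 = 6.29 kΩ.
Base-emitter loop: V_Th = I_B·R_Th + V_BE + (β+1)I_B·R_E, so I_B = (3.49 − 0.7) / (6.29 + 201×1.8) = 0.00759 mA.
I_C = β·I_B = 200×0.00759 = 1.52 mA, and I_E = (β+1)I_B = 1.53 mA.
V_CE = V_CC − I_C·R_C − I_E·R_E = 15 − 1.52×1.5 − 1.53×1.8 = 9.98 V.
V_CE = 9.98 V > 0.2 V confirms active-region operation.

V_CE ≈ 10 V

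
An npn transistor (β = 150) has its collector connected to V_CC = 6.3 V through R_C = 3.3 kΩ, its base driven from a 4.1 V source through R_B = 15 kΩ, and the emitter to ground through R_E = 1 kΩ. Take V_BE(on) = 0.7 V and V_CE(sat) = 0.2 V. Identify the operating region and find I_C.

saturation; I_C ≈ 1.4 mA

Assume active: I_B = (4.1 − 0.7)/(15 + 151×1) = 0.0205 mA, I_C = β·I_B = 3.07 mA.
Then V_CE = 6.3 − 3.07×3.3 − 3.09×1 = -6.93 V < 0.2 V — the active assumption fails.
Re-solve with V_CE = 0.2 V. KCL at the emitter: V_E/R_E = (V_BB−0.7−V_E)/R_B + (V_CC−0.2−V_E)/R_C, giving V_E = 1.52 V.
I_C = (V_CC − 0.2 − V_E)/R_C = (6.1 − 1.52)/3.3 = 1.39 mA.
Check: I_B = (3.4 − 1.52)/15 = 0.126 mA, and β·I_B = 18.8 mA > I_C, confirming saturation.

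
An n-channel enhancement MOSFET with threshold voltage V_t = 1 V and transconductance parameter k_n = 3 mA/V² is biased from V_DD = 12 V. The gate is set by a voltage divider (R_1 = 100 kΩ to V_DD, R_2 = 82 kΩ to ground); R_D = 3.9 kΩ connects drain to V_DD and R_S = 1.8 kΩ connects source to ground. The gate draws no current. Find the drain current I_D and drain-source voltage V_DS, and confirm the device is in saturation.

I_D ≈ 1.8 mA, V_DS ≈ 1.5 V

V_G = V_DD·R_2/(R_1+R_2) = 12×82/182 = 5.41 V.
Assume saturation: I_D = (k_n/2)(V_GS − V_t)² with V_GS = V_G − I_D·R_S = 5.41 − 1.8·I_D.
Substituting gives 4.86·I_D² − 24.8·I_D + 29.1 = 0, with roots I_D = 1.83 or 3.27 mA.
The root I_D = 3.27 mA gives V_GS = -0.476 V ≤ V_t, so take I_D = 1.83 mA.
Then V_GS = 2.11 V and V_DS = V_DD − I_D(R_D+R_S) = 12 − 1.83×5.7 = 1.55 V.
Saturation requires V_DS ≥ V_GS − V_t = 1.11 V; 1.55 ≥ 1.11 ✓.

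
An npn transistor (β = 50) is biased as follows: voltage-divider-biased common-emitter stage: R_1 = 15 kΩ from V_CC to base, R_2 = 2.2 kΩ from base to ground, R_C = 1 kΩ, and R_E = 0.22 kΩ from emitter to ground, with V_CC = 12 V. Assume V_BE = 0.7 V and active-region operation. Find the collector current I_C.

Thevenize the base divider: V_Th = V_CC·R_2/(R_1+R_2) = 12×2.2/17.2 = 1.53 V, R_Th = R_1‖R_2 = 1.92 kΩ.
Base-emitter loop: V_Th = I_B·R_Th + V_BE + (β+1)I_B·R_E, so I_B = (1.53 − 0.7) / (1.92 + 51×0.22) = 0.0635 mA.
I_C = β·I_B = 50×0.0635 = 3.18 mA, and I_E = (β+1)I_B = 3.24 mA.
V_CE = V_CC − I_C·R_C − I_E·R_E = 12 − 3.18×1 − 3.24×0.22 = 8.11 V.
V_CE = 8.11 V > 0.2 V confirms active-region operation.

I_C ≈ 3.2 mA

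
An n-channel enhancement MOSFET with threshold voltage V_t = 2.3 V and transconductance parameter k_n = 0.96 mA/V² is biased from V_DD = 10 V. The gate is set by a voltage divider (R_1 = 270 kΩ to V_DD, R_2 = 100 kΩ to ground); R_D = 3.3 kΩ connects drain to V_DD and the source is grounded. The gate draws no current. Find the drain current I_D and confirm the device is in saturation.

V_G = V_DD·R_2/(R_1+R_2) = 10×100/370 = 2.7 V. With the source grounded, V_GS = V_G = 2.7 V.
Assume saturation: I_D = (k_n/2)(V_GS − V_t)² = (0.96/2)×(2.7 − 2.3)² = 0.48×0.403² = 0.0778 mA.
V_DS = V_DD − I_D·R_D = 10 − 0.0778×3.3 = 9.74 V.
Saturation requires V_DS ≥ V_GS − V_t = 0.403 V; 9.74 ≥ 0.403 ✓.

I_D ≈ 0.078 mA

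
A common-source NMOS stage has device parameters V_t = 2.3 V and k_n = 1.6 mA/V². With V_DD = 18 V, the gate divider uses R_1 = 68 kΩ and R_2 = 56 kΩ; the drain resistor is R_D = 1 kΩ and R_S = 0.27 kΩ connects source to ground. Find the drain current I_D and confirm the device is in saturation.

I_D ≈ 9.1 mA

V_G = V_DD·R_2/(R_1+R_2) = 18×56/124 = 8.13 V.
Assume saturation: I_D = (k_n/2)(V_GS − V_t)² with V_GS = V_G − I_D·R_S = 8.13 − 0.27·I_D.
Substituting gives 0.0583·I_D² − 3.52·I_D + 27.2 = 0, with roots I_D = 9.1 or 51.2 mA.
The root I_D = 51.2 mA gives V_GS = -5.7 V ≤ V_t, so take I_D = 9.1 mA.
Then V_GS = 5.67 V and V_DS = V_DD − I_D(R_D+R_S) = 18 − 9.1×1.27 = 6.44 V.
Saturation requires V_DS ≥ V_GS − V_t = 3.37 V; 6.44 ≥ 3.37 ✓.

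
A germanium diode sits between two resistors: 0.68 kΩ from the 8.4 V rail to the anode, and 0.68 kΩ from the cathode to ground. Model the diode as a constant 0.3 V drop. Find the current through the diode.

The two resistors are in series with the diode, so KVL gives 8.4 = I·0.68 + 0.3 + I·0.68.
I = (8.4 − 0.3) / (0.68 + 0.68) kΩ = 8.1 / 1.36 = 5.96 mA.

I ≈ 6 mA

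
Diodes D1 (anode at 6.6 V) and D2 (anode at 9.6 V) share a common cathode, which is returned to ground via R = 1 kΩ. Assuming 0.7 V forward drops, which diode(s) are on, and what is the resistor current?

Only D2 conducts; I_R ≈ 8.9 mA

Assume both conduct. Then node N would need to be at both 6.6−0.7 = 5.9 V and 9.6−0.7 = 8.9 V, which is impossible.
Assume only D2 conducts: V_N = 9.6 − 0.7 = 8.9 V, so I_R = 8.9/1 = 8.9 mA.
Check D1: its anode-to-cathode voltage is 6.6 − 8.9 = -2.3 V < 0.7 V, so it is off. The assumption is consistent.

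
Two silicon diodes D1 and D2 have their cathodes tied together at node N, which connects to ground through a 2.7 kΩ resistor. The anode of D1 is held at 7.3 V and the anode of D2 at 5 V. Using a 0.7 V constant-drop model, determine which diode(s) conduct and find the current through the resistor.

Only D1 conducts; I_R ≈ 2.4 mA

Assume both conduct. Then node N would need to be at both 7.3−0.7 = 6.6 V and 5−0.7 = 4.3 V, which is impossible.
Assume only D1 conducts: V_N = 7.3 − 0.7 = 6.6 V, so I_R = 6.6/2.7 = 2.44 mA.
Check D2: its anode-to-cathode voltage is 5 − 6.6 = -1.6 V < 0.7 V, so it is off. The assumption is consistent.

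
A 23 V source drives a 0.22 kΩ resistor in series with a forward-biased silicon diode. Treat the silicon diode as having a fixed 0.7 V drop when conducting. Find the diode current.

I ≈ 100 mA

KVL around the loop: 23 = V_D + I·R = 0.7 + I × 0.22 kΩ.
So I = (23 − 0.7) / 0.22 kΩ = 22.3 / 0.22 = 101 mA.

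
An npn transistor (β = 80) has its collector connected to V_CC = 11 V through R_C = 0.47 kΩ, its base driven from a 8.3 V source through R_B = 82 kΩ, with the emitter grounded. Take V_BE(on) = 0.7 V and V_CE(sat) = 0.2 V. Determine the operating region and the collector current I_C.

active; I_C ≈ 7.4 mA

Assume active. Base-emitter loop: I_B = (V_BB − V_BE)/R_B = (8.3 − 0.7)/82 = 0.0927 mA.
I_C = β·I_B = 80×0.0927 = 7.41 mA.
V_CE = V_CC − I_C·R_C = 11 − 7.41×0.47 = 7.52 V > V_CE(sat), so the active-region assumption holds.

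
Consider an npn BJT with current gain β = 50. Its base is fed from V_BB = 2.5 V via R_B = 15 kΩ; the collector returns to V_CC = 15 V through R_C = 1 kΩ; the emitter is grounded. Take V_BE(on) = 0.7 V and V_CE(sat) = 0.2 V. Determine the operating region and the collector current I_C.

Assume active. Base-emitter loop: I_B = (V_BB − V_BE)/R_B = (2.5 − 0.7)/15 = 0.12 mA.
I_C = β·I_B = 50×0.12 = 6 mA.
V_CE = V_CC − I_C·R_C = 15 − 6×1 = 9 V > V_CE(sat), so the active-region assumption holds.

active; I_C ≈ 6 mA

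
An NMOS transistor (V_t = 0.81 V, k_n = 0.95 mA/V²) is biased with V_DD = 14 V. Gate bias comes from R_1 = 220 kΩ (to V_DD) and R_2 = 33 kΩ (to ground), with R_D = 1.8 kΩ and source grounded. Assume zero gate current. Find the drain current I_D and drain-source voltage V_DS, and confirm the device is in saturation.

I_D ≈ 0.49 mA, V_DS ≈ 13 V

V_G = V_DD·R_2/(R_1+R_2) = 14×33/253 = 1.83 V. With the source grounded, V_GS = V_G = 1.83 V.
Assume saturation: I_D = (k_n/2)(V_GS − V_t)² = (0.95/2)×(1.83 − 0.81)² = 0.475×1.02² = 0.49 mA.
V_DS = V_DD − I_D·R_D = 14 − 0.49×1.8 = 13.1 V.
Saturation requires V_DS ≥ V_GS − V_t = 1.02 V; 13.1 ≥ 1.02 ✓.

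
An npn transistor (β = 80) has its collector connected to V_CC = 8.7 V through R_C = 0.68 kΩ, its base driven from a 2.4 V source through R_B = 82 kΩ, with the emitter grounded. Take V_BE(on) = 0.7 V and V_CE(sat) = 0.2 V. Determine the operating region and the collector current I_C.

Assume active. Base-emitter loop: I_B = (V_BB − V_BE)/R_B = (2.4 − 0.7)/82 = 0.0207 mA.
I_C = β·I_B = 80×0.0207 = 1.66 mA.
V_CE = V_CC − I_C·R_C = 8.7 − 1.66×0.68 = 7.57 V > V_CE(sat), so the active-region assumption holds.

active; I_C ≈ 1.7 mA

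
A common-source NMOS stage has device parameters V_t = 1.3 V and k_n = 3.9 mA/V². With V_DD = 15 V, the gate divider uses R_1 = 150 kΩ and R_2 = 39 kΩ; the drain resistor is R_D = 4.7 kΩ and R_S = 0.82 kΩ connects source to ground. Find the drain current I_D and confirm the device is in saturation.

V_G = V_DD·R_2/(R_1+R_2) = 15×39/189 = 3.1 V.
Assume saturation: I_D = (k_n/2)(V_GS − V_t)² with V_GS = V_G − I_D·R_S = 3.1 − 0.82·I_D.
Substituting gives 1.31·I_D² − 6.74·I_D + 6.28 = 0, with roots I_D = 1.22 or 3.92 mA.
The root I_D = 3.92 mA gives V_GS = -0.117 V ≤ V_t, so take I_D = 1.22 mA.
Then V_GS = 2.09 V and V_DS = V_DD − I_D(R_D+R_S) = 15 − 1.22×5.52 = 8.25 V.
Saturation requires V_DS ≥ V_GS − V_t = 0.792 V; 8.25 ≥ 0.792 ✓.

I_D ≈ 1.2 mA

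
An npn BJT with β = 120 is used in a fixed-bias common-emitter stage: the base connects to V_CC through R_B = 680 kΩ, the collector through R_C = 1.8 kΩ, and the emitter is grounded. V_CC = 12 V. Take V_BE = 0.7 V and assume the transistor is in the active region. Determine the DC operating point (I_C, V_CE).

Base loop: V_CC = I_B·R_B + V_BE, so I_B = (12 − 0.7)/680 kΩ = 0.0166 mA.
In the active region I_C = β·I_B = 120 × 0.0166 = 1.99 mA.
Collector loop: V_CE = V_CC − I_C·R_C = 12 − 1.99×1.8 = 8.41 V.
Since V_CE = 8.41 V > V_CE(sat) ≈ 0.2 V, the transistor is in the active region as assumed.

I_C ≈ 2 mA, V_CE ≈ 8.4 V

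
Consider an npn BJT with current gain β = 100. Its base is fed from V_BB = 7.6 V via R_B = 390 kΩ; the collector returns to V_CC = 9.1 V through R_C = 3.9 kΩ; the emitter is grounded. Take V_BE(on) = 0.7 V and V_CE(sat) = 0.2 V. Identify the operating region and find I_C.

Assume active. Base-emitter loop: I_B = (V_BB − V_BE)/R_B = (7.6 − 0.7)/390 = 0.0177 mA.
I_C = β·I_B = 100×0.0177 = 1.77 mA.
V_CE = V_CC − I_C·R_C = 9.1 − 1.77×3.9 = 2.2 V > V_CE(sat), so the active-region assumption holds.

active; I_C ≈ 1.8 mA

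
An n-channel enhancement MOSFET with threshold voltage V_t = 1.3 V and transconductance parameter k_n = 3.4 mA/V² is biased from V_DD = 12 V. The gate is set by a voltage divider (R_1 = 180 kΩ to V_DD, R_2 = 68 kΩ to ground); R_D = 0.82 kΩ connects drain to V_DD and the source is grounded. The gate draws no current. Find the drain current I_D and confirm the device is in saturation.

I_D ≈ 6.7 mA

V_G = V_DD·R_2/(R_1+R_2) = 12×68/248 = 3.29 V. With the source grounded, V_GS = V_G = 3.29 V.
Assume saturation: I_D = (k_n/2)(V_GS − V_t)² = (3.4/2)×(3.29 − 1.3)² = 1.7×1.99² = 6.73 mA.
V_DS = V_DD − I_D·R_D = 12 − 6.73×0.82 = 6.48 V.
Saturation requires V_DS ≥ V_GS − V_t = 1.99 V; 6.48 ≥ 1.99 ✓.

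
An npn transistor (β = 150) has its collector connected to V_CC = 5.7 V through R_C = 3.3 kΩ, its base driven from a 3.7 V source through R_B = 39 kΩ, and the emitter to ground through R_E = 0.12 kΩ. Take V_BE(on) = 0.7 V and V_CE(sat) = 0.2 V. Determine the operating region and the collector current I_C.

Assume active: I_B = (3.7 − 0.7)/(39 + 151×0.12) = 0.0525 mA, I_C = β·I_B = 7.88 mA.
Then V_CE = 5.7 − 7.88×3.3 − 7.93×0.12 = -21.2 V < 0.2 V — the active assumption fails.
Re-solve with V_CE = 0.2 V. KCL at the emitter: V_E/R_E = (V_BB−0.7−V_E)/R_B + (V_CC−0.2−V_E)/R_C, giving V_E = 0.201 V.
I_C = (V_CC − 0.2 − V_E)/R_C = (5.5 − 0.201)/3.3 = 1.61 mA.
Check: I_B = (3 − 0.201)/39 = 0.0718 mA, and β·I_B = 10.8 mA > I_C, confirming saturation.

saturation; I_C ≈ 1.6 mA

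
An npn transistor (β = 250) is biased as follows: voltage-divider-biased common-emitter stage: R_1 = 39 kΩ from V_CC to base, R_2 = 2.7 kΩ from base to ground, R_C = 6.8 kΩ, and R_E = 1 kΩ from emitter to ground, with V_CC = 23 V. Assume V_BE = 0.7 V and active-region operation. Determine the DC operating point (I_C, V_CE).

I_C ≈ 0.78 mA, V_CE ≈ 17 V

Thevenize the base divider: V_Th = V_CC·R_2/(R_1+R_2) = 23×2.7/41.7 = 1.49 V, R_Th = R_1‖R_2 = 2.53 kΩ.
Base-emitter loop: V_Th = I_B·R_Th + V_BE + (β+1)I_B·R_E, so I_B = (1.49 − 0.7) / (2.53 + 251×1) = 0.00311 mA.
I_C = β·I_B = 250×0.00311 = 0.778 mA, and I_E = (β+1)I_B = 0.781 mA.
V_CE = V_CC − I_C·R_C − I_E·R_E = 23 − 0.778×6.8 − 0.781×1 = 16.9 V.
V_CE = 16.9 V > 0.2 V confirms active-region operation.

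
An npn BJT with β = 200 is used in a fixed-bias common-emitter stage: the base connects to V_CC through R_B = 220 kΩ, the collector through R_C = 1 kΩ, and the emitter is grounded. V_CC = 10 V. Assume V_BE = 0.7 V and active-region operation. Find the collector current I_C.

Base loop: V_CC = I_B·R_B + V_BE, so I_B = (10 − 0.7)/220 kΩ = 0.0423 mA.
In the active region I_C = β·I_B = 200 × 0.0423 = 8.45 mA.
Collector loop: V_CE = V_CC − I_C·R_C = 10 − 8.45×1 = 1.55 V.
Since V_CE = 1.55 V > V_CE(sat) ≈ 0.2 V, the transistor is in the active region as assumed.

I_C ≈ 8.5 mA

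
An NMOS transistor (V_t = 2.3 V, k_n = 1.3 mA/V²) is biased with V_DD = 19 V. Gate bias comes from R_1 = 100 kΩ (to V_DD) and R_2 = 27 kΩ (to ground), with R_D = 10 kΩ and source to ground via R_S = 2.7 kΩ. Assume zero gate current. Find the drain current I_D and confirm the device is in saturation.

V_G = V_DD·R_2/(R_1+R_2) = 19×27/127 = 4.04 V.
Assume saturation: I_D = (k_n/2)(V_GS − V_t)² with V_GS = V_G − I_D·R_S = 4.04 − 2.7·I_D.
Substituting gives 4.74·I_D² − 7.11·I_D + 1.97 = 0, with roots I_D = 0.366 or 1.13 mA.
The root I_D = 1.13 mA gives V_GS = 0.98 V ≤ V_t, so take I_D = 0.366 mA.
Then V_GS = 3.05 V and V_DS = V_DD − I_D(R_D+R_S) = 19 − 0.366×12.7 = 14.3 V.
Saturation requires V_DS ≥ V_GS − V_t = 0.751 V; 14.3 ≥ 0.751 ✓.

I_D ≈ 0.37 mA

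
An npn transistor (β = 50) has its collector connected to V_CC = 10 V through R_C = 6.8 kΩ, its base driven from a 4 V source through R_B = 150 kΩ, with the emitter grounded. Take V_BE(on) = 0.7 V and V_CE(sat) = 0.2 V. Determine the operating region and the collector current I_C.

Assume active. Base-emitter loop: I_B = (V_BB − V_BE)/R_B = (4 − 0.7)/150 = 0.022 mA.
I_C = β·I_B = 50×0.022 = 1.1 mA.
V_CE = V_CC − I_C·R_C = 10 − 1.1×6.8 = 2.52 V > V_CE(sat), so the active-region assumption holds.

active; I_C ≈ 1.1 mA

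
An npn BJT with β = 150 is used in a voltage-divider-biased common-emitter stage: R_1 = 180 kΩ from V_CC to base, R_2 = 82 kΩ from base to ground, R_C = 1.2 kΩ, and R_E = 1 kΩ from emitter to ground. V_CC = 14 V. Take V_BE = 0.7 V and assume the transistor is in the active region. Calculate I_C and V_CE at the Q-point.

Thevenize the base divider: V_Th = V_CC·R_2/(R_1+R_2) = 14×82/262 = 4.38 V, R_Th = R_1‖R_2 = 56.3 kΩ.
Base-emitter loop: V_Th = I_B·R_Th + V_BE + (β+1)I_B·R_E, so I_B = (4.38 − 0.7) / (56.3 + 151×1) = 0.0178 mA.
I_C = β·I_B = 150×0.0178 = 2.66 mA, and I_E = (β+1)I_B = 2.68 mA.
V_CE = V_CC − I_C·R_C − I_E·R_E = 14 − 2.66×1.2 − 2.68×1 = 8.12 V.
V_CE = 8.12 V > 0.2 V confirms active-region operation.

I_C ≈ 2.7 mA, V_CE ≈ 8.1 V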